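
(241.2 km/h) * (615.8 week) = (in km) 2.495e+07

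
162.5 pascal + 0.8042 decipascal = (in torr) 1.219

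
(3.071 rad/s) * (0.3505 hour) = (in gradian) 2.467e+05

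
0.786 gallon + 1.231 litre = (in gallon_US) 1.111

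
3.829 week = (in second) 2.316e+06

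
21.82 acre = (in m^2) 8.83e+04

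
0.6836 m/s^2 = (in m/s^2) 0.6836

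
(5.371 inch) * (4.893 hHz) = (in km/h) 240.3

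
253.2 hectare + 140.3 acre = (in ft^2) 3.337e+07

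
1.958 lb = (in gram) 888.1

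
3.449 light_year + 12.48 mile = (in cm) 3.263e+18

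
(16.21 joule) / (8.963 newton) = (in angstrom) 1.809e+10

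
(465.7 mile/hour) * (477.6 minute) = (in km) 5966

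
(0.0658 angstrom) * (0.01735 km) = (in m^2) 1.142e-10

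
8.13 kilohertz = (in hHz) 81.3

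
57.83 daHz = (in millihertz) 5.783e+05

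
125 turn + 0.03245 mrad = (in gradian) 5e+04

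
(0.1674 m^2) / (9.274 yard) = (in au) 1.32e-13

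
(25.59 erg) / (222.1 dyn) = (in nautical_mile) 6.221e-07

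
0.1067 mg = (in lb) 2.352e-07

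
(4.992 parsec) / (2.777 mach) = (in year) 5.166e+06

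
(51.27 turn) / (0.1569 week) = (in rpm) 0.03242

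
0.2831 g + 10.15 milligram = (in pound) 0.0006465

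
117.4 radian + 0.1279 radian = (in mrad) 1.175e+05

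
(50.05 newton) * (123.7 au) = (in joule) 9.262e+14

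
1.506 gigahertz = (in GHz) 1.506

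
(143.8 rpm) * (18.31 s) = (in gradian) 1.755e+04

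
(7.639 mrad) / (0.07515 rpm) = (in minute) 0.01618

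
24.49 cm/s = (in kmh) 0.8816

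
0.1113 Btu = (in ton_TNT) 2.807e-08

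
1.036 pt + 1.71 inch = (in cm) 4.38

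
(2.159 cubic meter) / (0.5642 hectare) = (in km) 3.827e-07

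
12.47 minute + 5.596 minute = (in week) 0.001792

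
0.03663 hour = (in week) 0.000218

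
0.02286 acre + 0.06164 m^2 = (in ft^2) 996.4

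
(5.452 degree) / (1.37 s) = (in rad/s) 0.06946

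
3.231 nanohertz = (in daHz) 3.231e-10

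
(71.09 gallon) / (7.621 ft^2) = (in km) 0.0003801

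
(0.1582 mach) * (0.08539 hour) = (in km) 16.56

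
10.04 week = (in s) 6.072e+06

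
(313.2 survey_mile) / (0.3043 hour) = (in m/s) 460.1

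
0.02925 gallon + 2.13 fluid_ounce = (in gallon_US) 0.04589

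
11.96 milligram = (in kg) 1.196e-05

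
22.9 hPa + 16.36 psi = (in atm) 1.136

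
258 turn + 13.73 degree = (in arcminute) 5.574e+06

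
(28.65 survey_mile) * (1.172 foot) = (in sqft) 1.773e+05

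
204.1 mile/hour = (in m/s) 91.24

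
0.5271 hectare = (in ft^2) 5.674e+04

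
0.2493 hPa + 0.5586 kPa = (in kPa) 0.5835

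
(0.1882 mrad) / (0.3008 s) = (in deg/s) 0.03585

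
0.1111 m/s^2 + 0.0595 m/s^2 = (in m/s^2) 0.1706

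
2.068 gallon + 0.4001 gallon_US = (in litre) 9.343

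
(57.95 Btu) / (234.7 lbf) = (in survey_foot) 192.1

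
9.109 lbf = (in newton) 40.52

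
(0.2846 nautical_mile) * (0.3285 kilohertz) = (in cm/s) 1.731e+07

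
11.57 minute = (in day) 0.008035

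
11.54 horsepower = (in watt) 8605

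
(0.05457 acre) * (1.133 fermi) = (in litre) 2.502e-10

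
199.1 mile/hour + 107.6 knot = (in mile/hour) 322.9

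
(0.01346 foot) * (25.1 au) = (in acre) 3.807e+06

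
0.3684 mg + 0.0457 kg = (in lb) 0.1008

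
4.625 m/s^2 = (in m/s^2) 4.625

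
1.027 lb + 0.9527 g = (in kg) 0.4668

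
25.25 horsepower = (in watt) 1.883e+04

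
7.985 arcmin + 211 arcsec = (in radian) 0.003346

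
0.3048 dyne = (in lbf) 6.852e-07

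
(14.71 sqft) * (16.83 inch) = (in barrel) 3.674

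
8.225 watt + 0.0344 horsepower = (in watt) 33.88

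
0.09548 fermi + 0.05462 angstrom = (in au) 3.651e-23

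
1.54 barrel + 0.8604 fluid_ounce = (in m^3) 0.2449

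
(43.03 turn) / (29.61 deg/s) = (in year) 1.659e-05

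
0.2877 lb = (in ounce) 4.603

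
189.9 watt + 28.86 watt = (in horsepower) 0.2934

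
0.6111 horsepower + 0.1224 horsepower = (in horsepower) 0.7335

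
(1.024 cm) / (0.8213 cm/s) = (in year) 3.954e-08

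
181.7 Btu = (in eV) 1.197e+24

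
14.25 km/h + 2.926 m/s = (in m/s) 6.884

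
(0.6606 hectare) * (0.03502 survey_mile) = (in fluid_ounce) 1.259e+10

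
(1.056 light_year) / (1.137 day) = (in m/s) 1.017e+11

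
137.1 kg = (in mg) 1.371e+08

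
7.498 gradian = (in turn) 0.01875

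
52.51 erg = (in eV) 3.277e+13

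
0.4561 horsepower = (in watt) 340.1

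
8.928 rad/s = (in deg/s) 511.5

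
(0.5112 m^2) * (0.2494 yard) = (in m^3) 0.1166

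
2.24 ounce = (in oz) 2.24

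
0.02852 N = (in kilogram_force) 0.002908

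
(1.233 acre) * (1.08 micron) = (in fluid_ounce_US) 182.2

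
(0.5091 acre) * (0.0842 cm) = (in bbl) 10.91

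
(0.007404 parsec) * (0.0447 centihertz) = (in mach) 2.999e+08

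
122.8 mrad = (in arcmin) 422.2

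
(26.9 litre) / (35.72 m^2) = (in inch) 0.02965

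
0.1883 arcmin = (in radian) 5.477e-05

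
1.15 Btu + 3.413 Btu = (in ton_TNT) 1.151e-06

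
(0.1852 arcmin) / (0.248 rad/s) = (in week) 3.592e-10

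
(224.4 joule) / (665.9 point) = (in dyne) 9.552e+07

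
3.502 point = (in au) 8.258e-15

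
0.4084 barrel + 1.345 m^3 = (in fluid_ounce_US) 4.768e+04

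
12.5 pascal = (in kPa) 0.0125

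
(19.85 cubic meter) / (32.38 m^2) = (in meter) 0.613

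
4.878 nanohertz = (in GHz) 4.878e-18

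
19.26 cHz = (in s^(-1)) 0.1926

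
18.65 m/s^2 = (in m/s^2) 18.65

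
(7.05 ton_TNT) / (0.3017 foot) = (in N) 3.208e+11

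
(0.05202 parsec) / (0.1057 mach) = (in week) 7.374e+07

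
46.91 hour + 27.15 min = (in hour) 47.36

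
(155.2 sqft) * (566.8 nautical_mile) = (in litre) 1.514e+10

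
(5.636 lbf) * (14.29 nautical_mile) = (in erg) 6.635e+12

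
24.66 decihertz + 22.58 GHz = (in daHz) 2.258e+09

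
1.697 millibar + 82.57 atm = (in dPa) 8.367e+07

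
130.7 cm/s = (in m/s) 1.307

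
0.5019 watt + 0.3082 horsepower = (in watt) 230.3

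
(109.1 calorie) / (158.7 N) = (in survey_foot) 9.437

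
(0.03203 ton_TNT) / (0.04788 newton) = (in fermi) 2.799e+24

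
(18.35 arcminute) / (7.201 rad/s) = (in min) 1.235e-05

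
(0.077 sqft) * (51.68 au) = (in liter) 5.531e+13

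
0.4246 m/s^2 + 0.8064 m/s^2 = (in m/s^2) 1.231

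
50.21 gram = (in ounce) 1.771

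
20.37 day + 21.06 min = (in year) 0.05585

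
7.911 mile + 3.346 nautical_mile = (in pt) 5.366e+07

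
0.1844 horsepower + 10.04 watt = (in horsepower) 0.1979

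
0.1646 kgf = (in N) 1.614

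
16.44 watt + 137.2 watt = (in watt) 153.6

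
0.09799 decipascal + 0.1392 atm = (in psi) 2.046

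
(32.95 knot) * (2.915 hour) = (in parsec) 5.765e-12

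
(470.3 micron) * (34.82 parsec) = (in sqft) 5.439e+15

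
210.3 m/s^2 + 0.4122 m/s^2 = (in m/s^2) 210.7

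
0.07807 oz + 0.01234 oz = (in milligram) 2563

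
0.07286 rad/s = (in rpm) 0.6958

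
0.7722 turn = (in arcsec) 1.001e+06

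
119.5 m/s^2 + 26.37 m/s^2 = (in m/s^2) 145.9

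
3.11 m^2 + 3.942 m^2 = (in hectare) 0.0007052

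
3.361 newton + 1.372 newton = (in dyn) 4.733e+05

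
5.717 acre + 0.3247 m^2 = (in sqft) 2.49e+05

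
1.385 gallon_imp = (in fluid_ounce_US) 212.9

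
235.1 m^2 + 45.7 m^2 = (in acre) 0.06939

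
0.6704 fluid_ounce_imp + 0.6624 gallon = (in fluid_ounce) 85.43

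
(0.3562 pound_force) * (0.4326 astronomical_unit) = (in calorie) 2.451e+10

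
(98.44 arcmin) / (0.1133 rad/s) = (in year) 8.014e-09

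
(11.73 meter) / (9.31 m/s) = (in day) 1.458e-05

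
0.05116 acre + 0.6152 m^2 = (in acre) 0.05131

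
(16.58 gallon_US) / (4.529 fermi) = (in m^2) 1.386e+13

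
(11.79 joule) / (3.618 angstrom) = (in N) 3.259e+10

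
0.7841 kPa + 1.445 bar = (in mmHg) 1090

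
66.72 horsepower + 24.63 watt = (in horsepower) 66.75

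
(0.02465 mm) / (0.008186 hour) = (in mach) 2.457e-09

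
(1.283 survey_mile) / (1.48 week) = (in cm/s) 0.2307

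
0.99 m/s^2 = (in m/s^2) 0.99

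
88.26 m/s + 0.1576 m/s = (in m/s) 88.42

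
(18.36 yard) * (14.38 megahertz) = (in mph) 5.4e+08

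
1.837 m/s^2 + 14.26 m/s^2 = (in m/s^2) 16.1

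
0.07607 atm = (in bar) 0.07708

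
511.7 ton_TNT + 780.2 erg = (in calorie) 5.117e+11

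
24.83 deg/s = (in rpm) 4.138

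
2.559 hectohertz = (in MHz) 0.0002559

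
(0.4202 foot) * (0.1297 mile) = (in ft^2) 287.8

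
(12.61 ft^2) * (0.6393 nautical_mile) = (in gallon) 3.664e+05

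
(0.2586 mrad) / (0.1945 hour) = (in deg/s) 2.116e-05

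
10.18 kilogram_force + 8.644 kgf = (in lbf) 41.5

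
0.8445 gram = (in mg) 844.5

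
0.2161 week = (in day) 1.513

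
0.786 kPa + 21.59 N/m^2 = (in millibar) 8.076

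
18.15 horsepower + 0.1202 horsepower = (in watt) 1.362e+04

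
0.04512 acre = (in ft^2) 1965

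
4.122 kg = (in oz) 145.4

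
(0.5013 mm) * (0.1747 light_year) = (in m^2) 8.285e+11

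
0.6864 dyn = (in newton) 6.864e-06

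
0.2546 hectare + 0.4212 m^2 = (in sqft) 2.741e+04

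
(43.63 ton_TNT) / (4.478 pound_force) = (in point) 2.598e+13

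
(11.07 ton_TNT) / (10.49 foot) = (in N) 1.449e+10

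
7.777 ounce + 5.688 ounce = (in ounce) 13.46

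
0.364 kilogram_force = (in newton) 3.57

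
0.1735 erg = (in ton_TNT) 4.147e-18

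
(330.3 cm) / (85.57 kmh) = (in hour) 3.86e-05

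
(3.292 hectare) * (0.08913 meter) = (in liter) 2.934e+06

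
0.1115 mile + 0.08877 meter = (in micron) 1.795e+08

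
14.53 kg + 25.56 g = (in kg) 14.56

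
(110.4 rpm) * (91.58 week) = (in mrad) 6.403e+11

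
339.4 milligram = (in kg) 0.0003394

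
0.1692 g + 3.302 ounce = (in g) 93.78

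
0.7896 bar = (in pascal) 7.896e+04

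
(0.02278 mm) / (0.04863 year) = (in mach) 4.362e-14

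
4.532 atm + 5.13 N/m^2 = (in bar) 4.592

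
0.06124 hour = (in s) 220.5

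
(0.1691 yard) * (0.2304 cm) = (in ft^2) 0.003835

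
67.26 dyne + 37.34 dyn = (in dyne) 104.6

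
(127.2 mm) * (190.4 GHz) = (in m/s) 2.422e+10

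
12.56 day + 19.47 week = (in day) 148.8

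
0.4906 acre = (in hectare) 0.1985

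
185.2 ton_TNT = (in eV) 4.836e+30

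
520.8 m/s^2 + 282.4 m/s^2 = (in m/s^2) 803.2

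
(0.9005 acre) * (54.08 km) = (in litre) 1.971e+11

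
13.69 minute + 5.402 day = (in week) 0.7731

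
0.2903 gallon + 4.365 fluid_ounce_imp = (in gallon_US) 0.3231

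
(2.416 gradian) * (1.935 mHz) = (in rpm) 0.0007012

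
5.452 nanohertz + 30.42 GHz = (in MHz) 3.042e+04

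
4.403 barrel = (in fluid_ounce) 2.367e+04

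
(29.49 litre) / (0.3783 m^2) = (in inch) 3.069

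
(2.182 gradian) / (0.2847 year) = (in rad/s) 3.818e-09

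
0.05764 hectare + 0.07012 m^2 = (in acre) 0.1424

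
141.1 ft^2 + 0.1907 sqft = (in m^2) 13.13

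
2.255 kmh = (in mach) 0.00184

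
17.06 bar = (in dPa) 1.706e+07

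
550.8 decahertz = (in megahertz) 0.005508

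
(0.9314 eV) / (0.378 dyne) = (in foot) 1.295e-13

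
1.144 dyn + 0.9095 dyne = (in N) 2.053e-05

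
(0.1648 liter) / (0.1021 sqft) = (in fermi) 1.737e+13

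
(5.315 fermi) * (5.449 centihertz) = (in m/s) 2.896e-16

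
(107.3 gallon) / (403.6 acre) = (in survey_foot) 8.159e-07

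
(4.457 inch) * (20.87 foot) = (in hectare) 7.201e-05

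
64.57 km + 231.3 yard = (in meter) 6.478e+04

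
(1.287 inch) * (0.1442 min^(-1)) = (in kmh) 0.0002828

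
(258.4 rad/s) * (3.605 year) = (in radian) 2.938e+10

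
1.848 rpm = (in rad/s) 0.1935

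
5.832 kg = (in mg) 5.832e+06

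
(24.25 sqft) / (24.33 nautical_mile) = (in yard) 5.468e-05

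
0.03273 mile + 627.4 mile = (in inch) 3.975e+07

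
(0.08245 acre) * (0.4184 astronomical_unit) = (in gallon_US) 5.517e+15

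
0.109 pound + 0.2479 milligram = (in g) 49.44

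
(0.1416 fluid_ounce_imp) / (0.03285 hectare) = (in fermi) 1.225e+07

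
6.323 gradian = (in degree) 5.691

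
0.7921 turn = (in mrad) 4977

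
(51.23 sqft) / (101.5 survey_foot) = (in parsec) 4.986e-18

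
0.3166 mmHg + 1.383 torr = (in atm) 0.002236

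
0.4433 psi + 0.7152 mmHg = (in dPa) 3.152e+04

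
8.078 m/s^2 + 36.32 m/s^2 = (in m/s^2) 44.4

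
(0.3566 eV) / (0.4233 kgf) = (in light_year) 1.455e-36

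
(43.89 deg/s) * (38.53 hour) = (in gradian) 6.764e+06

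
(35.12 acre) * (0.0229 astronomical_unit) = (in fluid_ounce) 1.646e+19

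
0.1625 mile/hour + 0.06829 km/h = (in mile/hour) 0.2049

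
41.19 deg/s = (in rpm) 6.865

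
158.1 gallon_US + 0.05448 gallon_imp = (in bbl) 3.766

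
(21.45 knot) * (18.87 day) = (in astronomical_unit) 0.0001203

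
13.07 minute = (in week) 0.001297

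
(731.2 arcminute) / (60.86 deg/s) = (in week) 3.311e-07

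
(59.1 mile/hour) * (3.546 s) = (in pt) 2.656e+05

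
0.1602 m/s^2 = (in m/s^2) 0.1602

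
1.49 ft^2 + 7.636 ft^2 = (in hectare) 8.478e-05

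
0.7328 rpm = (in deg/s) 4.397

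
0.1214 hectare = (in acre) 0.3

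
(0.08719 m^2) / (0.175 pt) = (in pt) 4.003e+06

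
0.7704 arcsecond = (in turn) 5.944e-07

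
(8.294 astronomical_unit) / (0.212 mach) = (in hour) 4.775e+06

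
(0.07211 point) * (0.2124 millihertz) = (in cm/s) 5.403e-07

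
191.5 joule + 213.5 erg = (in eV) 1.195e+21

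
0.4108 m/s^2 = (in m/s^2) 0.4108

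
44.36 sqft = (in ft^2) 44.36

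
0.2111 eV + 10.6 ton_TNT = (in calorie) 1.06e+10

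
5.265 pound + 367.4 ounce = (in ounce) 451.6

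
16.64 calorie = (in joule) 69.62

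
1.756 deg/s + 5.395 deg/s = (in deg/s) 7.151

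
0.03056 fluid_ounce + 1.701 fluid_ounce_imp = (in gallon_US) 0.01301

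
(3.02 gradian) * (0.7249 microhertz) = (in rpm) 3.284e-07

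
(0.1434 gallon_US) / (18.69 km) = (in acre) 7.177e-12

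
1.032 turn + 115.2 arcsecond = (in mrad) 6485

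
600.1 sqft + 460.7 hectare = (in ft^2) 4.959e+07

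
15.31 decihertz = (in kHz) 0.001531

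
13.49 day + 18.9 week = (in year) 0.3994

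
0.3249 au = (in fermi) 4.86e+25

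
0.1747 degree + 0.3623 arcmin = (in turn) 0.0005021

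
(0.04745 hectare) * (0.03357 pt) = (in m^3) 0.005619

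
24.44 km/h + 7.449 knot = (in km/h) 38.24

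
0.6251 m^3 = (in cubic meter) 0.6251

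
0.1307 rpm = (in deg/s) 0.7842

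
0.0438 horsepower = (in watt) 32.66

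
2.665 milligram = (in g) 0.002665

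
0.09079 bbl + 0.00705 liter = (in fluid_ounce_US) 488.3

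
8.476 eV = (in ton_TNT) 3.246e-28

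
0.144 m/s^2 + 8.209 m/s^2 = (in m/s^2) 8.353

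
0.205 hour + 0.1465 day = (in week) 0.02215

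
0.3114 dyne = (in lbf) 7.001e-07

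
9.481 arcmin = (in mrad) 2.758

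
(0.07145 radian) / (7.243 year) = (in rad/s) 3.128e-10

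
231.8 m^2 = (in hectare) 0.02318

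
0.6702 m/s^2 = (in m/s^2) 0.6702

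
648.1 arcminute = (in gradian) 12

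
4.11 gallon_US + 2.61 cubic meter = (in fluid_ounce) 8.878e+04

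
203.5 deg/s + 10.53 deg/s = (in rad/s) 3.736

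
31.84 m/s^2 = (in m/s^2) 31.84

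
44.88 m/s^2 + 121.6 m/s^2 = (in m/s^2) 166.5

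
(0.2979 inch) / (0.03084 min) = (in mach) 1.201e-05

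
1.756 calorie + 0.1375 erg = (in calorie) 1.756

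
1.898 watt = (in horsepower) 0.002545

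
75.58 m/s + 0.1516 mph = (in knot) 147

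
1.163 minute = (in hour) 0.01938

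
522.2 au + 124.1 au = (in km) 9.669e+10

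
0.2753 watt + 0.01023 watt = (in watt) 0.2855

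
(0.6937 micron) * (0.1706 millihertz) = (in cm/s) 1.183e-08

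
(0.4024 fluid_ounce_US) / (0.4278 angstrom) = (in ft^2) 2.994e+06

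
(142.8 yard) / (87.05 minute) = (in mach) 7.342e-05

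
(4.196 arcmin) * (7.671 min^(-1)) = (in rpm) 0.00149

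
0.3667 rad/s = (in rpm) 3.502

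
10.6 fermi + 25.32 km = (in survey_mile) 15.73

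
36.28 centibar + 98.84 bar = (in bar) 99.2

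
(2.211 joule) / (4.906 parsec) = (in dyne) 1.461e-12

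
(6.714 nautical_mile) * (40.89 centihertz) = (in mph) 1.137e+04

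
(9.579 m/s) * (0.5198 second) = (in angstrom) 4.979e+10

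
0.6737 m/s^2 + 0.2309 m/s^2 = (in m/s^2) 0.9046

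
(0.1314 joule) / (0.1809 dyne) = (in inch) 2.86e+06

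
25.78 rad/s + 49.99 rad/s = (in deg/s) 4341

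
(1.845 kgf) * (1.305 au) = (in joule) 3.532e+12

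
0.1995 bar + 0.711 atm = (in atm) 0.9079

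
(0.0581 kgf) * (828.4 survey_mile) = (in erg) 7.596e+12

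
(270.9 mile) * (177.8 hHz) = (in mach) 2.277e+07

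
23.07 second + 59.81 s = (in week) 0.000137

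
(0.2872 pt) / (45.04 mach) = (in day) 7.646e-14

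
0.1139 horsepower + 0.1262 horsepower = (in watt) 179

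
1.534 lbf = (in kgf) 0.6958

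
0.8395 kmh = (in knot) 0.4533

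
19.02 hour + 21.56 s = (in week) 0.1132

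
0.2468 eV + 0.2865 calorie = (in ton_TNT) 2.865e-10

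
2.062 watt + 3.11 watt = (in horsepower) 0.006936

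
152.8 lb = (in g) 6.931e+04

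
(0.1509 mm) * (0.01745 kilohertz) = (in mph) 0.00589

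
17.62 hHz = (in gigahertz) 1.762e-06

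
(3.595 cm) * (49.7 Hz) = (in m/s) 1.787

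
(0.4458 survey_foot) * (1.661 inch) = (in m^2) 0.005733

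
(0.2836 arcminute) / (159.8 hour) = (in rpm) 1.369e-09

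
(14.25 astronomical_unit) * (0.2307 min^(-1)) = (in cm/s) 8.197e+11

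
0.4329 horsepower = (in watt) 322.8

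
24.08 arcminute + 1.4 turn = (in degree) 504.4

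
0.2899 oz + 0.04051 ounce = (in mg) 9367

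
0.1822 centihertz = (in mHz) 1.822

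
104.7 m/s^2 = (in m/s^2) 104.7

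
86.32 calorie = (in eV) 2.254e+21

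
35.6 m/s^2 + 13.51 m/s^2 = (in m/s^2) 49.11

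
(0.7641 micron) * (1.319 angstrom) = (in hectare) 1.008e-20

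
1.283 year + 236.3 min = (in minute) 6.746e+05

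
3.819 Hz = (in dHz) 38.19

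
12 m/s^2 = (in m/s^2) 12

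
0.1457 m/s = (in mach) 0.0004279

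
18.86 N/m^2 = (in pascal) 18.86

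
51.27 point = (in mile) 1.124e-05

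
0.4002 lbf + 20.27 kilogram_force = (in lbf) 45.09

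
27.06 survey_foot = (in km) 0.008248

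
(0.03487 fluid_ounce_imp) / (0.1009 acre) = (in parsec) 7.863e-26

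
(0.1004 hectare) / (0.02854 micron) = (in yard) 3.847e+10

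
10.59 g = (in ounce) 0.3736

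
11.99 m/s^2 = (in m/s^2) 11.99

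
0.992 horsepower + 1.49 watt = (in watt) 741.2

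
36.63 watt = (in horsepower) 0.04912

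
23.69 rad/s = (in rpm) 226.2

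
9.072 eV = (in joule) 1.453e-18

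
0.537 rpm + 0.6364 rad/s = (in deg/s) 39.69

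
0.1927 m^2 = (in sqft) 2.074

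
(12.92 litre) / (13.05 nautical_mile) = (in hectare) 5.346e-11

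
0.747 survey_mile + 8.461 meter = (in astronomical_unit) 8.093e-09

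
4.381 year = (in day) 1599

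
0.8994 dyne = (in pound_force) 2.022e-06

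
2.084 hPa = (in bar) 0.002084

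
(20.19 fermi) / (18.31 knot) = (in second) 2.143e-15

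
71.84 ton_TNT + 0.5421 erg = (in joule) 3.006e+11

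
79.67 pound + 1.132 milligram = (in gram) 3.614e+04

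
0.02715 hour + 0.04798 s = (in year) 3.101e-06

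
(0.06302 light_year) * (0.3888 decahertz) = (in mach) 6.808e+12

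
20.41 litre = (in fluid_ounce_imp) 718.3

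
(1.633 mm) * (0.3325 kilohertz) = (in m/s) 0.543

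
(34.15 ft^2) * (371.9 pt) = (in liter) 416.2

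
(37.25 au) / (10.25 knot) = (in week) 1.747e+06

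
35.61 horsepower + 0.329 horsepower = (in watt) 2.68e+04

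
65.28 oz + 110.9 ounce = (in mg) 4.995e+06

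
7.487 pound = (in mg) 3.396e+06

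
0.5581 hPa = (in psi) 0.008095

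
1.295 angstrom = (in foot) 4.249e-10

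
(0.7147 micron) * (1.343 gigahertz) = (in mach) 2.819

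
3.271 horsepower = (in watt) 2439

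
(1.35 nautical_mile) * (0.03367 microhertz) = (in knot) 0.0001636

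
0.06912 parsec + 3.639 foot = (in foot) 6.997e+15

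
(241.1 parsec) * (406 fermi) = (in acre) 746.4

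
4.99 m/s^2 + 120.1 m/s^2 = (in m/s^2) 125.1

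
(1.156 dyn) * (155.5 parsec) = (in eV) 3.462e+32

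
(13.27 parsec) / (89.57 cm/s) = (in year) 1.45e+10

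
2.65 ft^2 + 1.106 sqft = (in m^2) 0.3489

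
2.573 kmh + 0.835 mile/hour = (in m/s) 1.088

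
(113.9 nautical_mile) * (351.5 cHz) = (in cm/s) 7.415e+07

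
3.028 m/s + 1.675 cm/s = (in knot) 5.919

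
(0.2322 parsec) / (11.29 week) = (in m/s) 1.049e+09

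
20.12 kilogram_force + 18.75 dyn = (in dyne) 1.973e+07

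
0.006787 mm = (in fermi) 6.787e+09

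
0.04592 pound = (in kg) 0.02083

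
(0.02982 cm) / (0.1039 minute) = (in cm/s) 0.004783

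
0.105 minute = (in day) 7.292e-05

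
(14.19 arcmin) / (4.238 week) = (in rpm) 1.538e-08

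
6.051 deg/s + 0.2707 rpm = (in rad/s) 0.134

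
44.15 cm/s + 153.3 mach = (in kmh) 1.879e+05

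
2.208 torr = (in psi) 0.0427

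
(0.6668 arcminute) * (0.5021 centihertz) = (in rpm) 9.3e-06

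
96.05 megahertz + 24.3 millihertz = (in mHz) 9.605e+10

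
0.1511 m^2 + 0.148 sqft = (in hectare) 1.648e-05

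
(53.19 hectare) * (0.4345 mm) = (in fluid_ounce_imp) 8.134e+06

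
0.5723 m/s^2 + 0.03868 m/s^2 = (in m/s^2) 0.611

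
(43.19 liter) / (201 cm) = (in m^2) 0.02149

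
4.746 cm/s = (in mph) 0.1062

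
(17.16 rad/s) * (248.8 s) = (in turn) 679.5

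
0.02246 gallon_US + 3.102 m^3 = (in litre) 3102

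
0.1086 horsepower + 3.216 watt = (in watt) 84.2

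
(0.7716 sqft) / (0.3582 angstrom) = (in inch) 7.879e+10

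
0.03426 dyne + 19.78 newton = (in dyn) 1.978e+06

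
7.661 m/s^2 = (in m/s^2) 7.661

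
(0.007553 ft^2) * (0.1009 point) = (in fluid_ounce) 0.0008446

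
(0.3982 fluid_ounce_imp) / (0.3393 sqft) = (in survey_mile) 2.23e-07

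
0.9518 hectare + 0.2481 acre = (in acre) 2.6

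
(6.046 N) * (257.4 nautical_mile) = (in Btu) 2732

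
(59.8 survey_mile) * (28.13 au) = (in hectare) 4.05e+13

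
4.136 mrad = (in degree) 0.237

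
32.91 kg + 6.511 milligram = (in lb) 72.55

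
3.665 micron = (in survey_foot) 1.202e-05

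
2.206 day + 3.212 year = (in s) 1.015e+08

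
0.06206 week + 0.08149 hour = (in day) 0.4378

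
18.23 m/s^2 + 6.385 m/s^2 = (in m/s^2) 24.62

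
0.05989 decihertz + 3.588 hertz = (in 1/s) 3.594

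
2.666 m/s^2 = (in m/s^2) 2.666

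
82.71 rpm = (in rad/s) 8.661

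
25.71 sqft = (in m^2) 2.389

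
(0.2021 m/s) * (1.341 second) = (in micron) 2.71e+05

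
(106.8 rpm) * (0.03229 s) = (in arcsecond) 7.449e+04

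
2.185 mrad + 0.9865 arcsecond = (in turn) 0.0003485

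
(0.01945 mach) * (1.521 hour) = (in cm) 3.626e+06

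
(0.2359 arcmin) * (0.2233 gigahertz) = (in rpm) 1.463e+05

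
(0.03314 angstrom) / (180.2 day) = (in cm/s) 2.129e-17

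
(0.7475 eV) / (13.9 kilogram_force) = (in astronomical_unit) 5.873e-33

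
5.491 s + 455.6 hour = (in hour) 455.6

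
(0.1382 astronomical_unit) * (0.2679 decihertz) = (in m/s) 5.539e+08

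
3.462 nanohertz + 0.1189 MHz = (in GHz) 0.0001189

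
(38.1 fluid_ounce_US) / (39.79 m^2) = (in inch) 0.001115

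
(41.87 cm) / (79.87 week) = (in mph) 1.939e-08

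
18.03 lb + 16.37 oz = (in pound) 19.05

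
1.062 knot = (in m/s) 0.5463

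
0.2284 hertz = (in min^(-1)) 13.7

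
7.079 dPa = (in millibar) 0.007079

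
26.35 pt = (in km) 9.296e-06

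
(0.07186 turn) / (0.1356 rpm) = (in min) 0.5299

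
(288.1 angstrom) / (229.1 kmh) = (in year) 1.436e-17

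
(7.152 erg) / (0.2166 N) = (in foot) 1.083e-05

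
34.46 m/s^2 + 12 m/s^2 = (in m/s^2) 46.46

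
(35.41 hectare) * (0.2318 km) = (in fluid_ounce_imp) 2.889e+12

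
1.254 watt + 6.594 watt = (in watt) 7.848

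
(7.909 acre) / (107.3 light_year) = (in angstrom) 0.0003153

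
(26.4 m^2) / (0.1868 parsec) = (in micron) 4.58e-09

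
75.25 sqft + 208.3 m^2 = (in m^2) 215.3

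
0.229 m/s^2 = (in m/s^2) 0.229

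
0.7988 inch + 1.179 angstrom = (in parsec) 6.575e-19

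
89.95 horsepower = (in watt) 6.708e+04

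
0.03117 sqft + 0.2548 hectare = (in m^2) 2548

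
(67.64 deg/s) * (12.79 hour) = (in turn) 8651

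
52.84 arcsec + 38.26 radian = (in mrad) 3.826e+04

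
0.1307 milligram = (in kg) 1.307e-07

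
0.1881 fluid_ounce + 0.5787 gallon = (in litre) 2.196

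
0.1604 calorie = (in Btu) 0.0006361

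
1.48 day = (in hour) 35.52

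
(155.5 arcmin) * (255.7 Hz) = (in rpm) 110.4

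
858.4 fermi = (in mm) 8.584e-10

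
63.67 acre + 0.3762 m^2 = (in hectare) 25.77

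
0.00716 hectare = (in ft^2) 770.7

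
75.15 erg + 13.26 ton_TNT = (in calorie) 1.326e+10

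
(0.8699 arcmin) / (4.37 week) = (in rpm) 9.143e-10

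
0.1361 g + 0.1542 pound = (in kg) 0.07008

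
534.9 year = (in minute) 2.811e+08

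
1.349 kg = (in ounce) 47.58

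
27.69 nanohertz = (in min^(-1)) 1.661e-06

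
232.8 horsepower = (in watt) 1.736e+05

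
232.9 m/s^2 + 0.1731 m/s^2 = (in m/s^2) 233.1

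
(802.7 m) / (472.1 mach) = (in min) 8.322e-05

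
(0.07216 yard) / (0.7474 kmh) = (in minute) 0.005297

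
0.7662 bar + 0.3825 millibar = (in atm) 0.7566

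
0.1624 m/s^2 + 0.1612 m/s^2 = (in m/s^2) 0.3236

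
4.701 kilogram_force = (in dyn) 4.61e+06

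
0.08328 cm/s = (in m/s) 0.0008328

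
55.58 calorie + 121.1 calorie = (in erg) 7.392e+09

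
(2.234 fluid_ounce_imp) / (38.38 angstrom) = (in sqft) 1.78e+05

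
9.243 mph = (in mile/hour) 9.243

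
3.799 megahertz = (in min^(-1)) 2.279e+08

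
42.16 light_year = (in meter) 3.989e+17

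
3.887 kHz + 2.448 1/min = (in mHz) 3.887e+06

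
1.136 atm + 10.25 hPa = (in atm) 1.146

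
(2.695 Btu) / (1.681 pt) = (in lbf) 1.078e+06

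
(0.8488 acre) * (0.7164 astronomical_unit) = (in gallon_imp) 8.098e+16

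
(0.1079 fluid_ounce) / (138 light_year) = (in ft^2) 2.631e-23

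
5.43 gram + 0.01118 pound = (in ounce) 0.3704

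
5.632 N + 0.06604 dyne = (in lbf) 1.266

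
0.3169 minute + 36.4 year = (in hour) 3.189e+05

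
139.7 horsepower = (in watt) 1.042e+05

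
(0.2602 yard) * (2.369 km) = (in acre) 0.1393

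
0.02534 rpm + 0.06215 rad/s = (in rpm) 0.6188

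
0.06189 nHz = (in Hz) 6.189e-11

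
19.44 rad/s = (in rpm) 185.6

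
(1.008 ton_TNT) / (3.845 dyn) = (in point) 3.109e+17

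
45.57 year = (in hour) 3.992e+05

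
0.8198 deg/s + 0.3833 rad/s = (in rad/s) 0.3976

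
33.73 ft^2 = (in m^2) 3.134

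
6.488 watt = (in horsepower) 0.008701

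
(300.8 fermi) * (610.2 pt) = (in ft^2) 6.97e-13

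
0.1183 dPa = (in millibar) 0.0001183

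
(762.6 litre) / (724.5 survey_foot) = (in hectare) 3.453e-07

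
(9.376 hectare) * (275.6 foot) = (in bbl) 4.954e+07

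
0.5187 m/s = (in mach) 0.001523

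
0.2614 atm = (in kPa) 26.49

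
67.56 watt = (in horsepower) 0.0906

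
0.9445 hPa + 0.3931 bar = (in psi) 5.715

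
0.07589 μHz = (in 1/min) 4.553e-06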